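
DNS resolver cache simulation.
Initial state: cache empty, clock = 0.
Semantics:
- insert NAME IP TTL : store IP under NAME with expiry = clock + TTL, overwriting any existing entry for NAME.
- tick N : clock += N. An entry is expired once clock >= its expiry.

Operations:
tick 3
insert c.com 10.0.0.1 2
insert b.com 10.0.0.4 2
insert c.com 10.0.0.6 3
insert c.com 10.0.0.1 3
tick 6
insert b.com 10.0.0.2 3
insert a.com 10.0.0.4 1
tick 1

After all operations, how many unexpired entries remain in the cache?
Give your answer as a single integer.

Op 1: tick 3 -> clock=3.
Op 2: insert c.com -> 10.0.0.1 (expiry=3+2=5). clock=3
Op 3: insert b.com -> 10.0.0.4 (expiry=3+2=5). clock=3
Op 4: insert c.com -> 10.0.0.6 (expiry=3+3=6). clock=3
Op 5: insert c.com -> 10.0.0.1 (expiry=3+3=6). clock=3
Op 6: tick 6 -> clock=9. purged={b.com,c.com}
Op 7: insert b.com -> 10.0.0.2 (expiry=9+3=12). clock=9
Op 8: insert a.com -> 10.0.0.4 (expiry=9+1=10). clock=9
Op 9: tick 1 -> clock=10. purged={a.com}
Final cache (unexpired): {b.com} -> size=1

Answer: 1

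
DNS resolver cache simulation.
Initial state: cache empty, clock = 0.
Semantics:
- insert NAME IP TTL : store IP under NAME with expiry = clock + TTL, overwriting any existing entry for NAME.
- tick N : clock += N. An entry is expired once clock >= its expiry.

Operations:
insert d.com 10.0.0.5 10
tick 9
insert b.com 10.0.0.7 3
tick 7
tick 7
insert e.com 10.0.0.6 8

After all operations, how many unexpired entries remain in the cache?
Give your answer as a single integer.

Answer: 1

Derivation:
Op 1: insert d.com -> 10.0.0.5 (expiry=0+10=10). clock=0
Op 2: tick 9 -> clock=9.
Op 3: insert b.com -> 10.0.0.7 (expiry=9+3=12). clock=9
Op 4: tick 7 -> clock=16. purged={b.com,d.com}
Op 5: tick 7 -> clock=23.
Op 6: insert e.com -> 10.0.0.6 (expiry=23+8=31). clock=23
Final cache (unexpired): {e.com} -> size=1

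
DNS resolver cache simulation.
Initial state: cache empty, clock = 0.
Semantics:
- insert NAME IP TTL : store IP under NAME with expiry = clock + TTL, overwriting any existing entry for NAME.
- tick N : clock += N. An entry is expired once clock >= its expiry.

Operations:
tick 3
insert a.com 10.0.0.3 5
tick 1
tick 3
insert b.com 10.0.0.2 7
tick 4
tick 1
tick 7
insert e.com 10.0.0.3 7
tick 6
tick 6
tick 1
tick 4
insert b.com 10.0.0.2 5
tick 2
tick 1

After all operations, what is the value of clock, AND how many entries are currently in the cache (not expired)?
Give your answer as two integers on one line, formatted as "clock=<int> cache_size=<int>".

Answer: clock=39 cache_size=1

Derivation:
Op 1: tick 3 -> clock=3.
Op 2: insert a.com -> 10.0.0.3 (expiry=3+5=8). clock=3
Op 3: tick 1 -> clock=4.
Op 4: tick 3 -> clock=7.
Op 5: insert b.com -> 10.0.0.2 (expiry=7+7=14). clock=7
Op 6: tick 4 -> clock=11. purged={a.com}
Op 7: tick 1 -> clock=12.
Op 8: tick 7 -> clock=19. purged={b.com}
Op 9: insert e.com -> 10.0.0.3 (expiry=19+7=26). clock=19
Op 10: tick 6 -> clock=25.
Op 11: tick 6 -> clock=31. purged={e.com}
Op 12: tick 1 -> clock=32.
Op 13: tick 4 -> clock=36.
Op 14: insert b.com -> 10.0.0.2 (expiry=36+5=41). clock=36
Op 15: tick 2 -> clock=38.
Op 16: tick 1 -> clock=39.
Final clock = 39
Final cache (unexpired): {b.com} -> size=1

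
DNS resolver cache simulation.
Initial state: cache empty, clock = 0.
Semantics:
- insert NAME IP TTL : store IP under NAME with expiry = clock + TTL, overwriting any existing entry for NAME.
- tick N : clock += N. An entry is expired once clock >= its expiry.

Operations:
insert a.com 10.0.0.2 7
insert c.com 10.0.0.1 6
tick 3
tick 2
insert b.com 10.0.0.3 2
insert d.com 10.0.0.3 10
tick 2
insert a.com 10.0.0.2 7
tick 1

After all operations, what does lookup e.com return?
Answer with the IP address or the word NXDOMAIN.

Answer: NXDOMAIN

Derivation:
Op 1: insert a.com -> 10.0.0.2 (expiry=0+7=7). clock=0
Op 2: insert c.com -> 10.0.0.1 (expiry=0+6=6). clock=0
Op 3: tick 3 -> clock=3.
Op 4: tick 2 -> clock=5.
Op 5: insert b.com -> 10.0.0.3 (expiry=5+2=7). clock=5
Op 6: insert d.com -> 10.0.0.3 (expiry=5+10=15). clock=5
Op 7: tick 2 -> clock=7. purged={a.com,b.com,c.com}
Op 8: insert a.com -> 10.0.0.2 (expiry=7+7=14). clock=7
Op 9: tick 1 -> clock=8.
lookup e.com: not in cache (expired or never inserted)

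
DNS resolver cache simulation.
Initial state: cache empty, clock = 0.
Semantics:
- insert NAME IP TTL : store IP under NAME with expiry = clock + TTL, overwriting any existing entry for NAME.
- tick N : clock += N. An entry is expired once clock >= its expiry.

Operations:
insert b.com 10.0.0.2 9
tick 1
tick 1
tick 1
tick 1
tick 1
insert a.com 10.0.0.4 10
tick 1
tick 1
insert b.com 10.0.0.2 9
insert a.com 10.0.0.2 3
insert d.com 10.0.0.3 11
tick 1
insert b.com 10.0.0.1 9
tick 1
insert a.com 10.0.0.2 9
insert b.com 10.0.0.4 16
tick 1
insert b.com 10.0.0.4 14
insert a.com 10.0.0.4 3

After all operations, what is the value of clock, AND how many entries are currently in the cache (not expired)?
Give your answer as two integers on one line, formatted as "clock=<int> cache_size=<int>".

Op 1: insert b.com -> 10.0.0.2 (expiry=0+9=9). clock=0
Op 2: tick 1 -> clock=1.
Op 3: tick 1 -> clock=2.
Op 4: tick 1 -> clock=3.
Op 5: tick 1 -> clock=4.
Op 6: tick 1 -> clock=5.
Op 7: insert a.com -> 10.0.0.4 (expiry=5+10=15). clock=5
Op 8: tick 1 -> clock=6.
Op 9: tick 1 -> clock=7.
Op 10: insert b.com -> 10.0.0.2 (expiry=7+9=16). clock=7
Op 11: insert a.com -> 10.0.0.2 (expiry=7+3=10). clock=7
Op 12: insert d.com -> 10.0.0.3 (expiry=7+11=18). clock=7
Op 13: tick 1 -> clock=8.
Op 14: insert b.com -> 10.0.0.1 (expiry=8+9=17). clock=8
Op 15: tick 1 -> clock=9.
Op 16: insert a.com -> 10.0.0.2 (expiry=9+9=18). clock=9
Op 17: insert b.com -> 10.0.0.4 (expiry=9+16=25). clock=9
Op 18: tick 1 -> clock=10.
Op 19: insert b.com -> 10.0.0.4 (expiry=10+14=24). clock=10
Op 20: insert a.com -> 10.0.0.4 (expiry=10+3=13). clock=10
Final clock = 10
Final cache (unexpired): {a.com,b.com,d.com} -> size=3

Answer: clock=10 cache_size=3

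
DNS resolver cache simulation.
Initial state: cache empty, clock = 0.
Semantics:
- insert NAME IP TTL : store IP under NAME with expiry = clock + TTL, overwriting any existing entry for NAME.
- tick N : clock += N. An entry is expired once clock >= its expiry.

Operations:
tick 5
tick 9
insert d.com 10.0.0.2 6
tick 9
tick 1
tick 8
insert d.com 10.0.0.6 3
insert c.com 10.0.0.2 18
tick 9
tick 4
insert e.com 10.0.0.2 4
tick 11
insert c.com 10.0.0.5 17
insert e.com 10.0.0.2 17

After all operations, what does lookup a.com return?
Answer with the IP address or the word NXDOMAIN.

Op 1: tick 5 -> clock=5.
Op 2: tick 9 -> clock=14.
Op 3: insert d.com -> 10.0.0.2 (expiry=14+6=20). clock=14
Op 4: tick 9 -> clock=23. purged={d.com}
Op 5: tick 1 -> clock=24.
Op 6: tick 8 -> clock=32.
Op 7: insert d.com -> 10.0.0.6 (expiry=32+3=35). clock=32
Op 8: insert c.com -> 10.0.0.2 (expiry=32+18=50). clock=32
Op 9: tick 9 -> clock=41. purged={d.com}
Op 10: tick 4 -> clock=45.
Op 11: insert e.com -> 10.0.0.2 (expiry=45+4=49). clock=45
Op 12: tick 11 -> clock=56. purged={c.com,e.com}
Op 13: insert c.com -> 10.0.0.5 (expiry=56+17=73). clock=56
Op 14: insert e.com -> 10.0.0.2 (expiry=56+17=73). clock=56
lookup a.com: not in cache (expired or never inserted)

Answer: NXDOMAIN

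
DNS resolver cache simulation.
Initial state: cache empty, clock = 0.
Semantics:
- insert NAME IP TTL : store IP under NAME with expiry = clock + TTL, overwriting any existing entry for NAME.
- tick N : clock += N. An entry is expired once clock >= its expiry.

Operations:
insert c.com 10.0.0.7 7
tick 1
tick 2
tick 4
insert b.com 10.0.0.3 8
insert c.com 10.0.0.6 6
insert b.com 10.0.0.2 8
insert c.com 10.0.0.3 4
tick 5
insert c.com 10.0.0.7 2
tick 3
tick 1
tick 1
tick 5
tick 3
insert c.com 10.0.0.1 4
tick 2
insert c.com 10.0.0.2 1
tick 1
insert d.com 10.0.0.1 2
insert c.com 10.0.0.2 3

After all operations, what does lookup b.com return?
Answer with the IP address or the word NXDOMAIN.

Answer: NXDOMAIN

Derivation:
Op 1: insert c.com -> 10.0.0.7 (expiry=0+7=7). clock=0
Op 2: tick 1 -> clock=1.
Op 3: tick 2 -> clock=3.
Op 4: tick 4 -> clock=7. purged={c.com}
Op 5: insert b.com -> 10.0.0.3 (expiry=7+8=15). clock=7
Op 6: insert c.com -> 10.0.0.6 (expiry=7+6=13). clock=7
Op 7: insert b.com -> 10.0.0.2 (expiry=7+8=15). clock=7
Op 8: insert c.com -> 10.0.0.3 (expiry=7+4=11). clock=7
Op 9: tick 5 -> clock=12. purged={c.com}
Op 10: insert c.com -> 10.0.0.7 (expiry=12+2=14). clock=12
Op 11: tick 3 -> clock=15. purged={b.com,c.com}
Op 12: tick 1 -> clock=16.
Op 13: tick 1 -> clock=17.
Op 14: tick 5 -> clock=22.
Op 15: tick 3 -> clock=25.
Op 16: insert c.com -> 10.0.0.1 (expiry=25+4=29). clock=25
Op 17: tick 2 -> clock=27.
Op 18: insert c.com -> 10.0.0.2 (expiry=27+1=28). clock=27
Op 19: tick 1 -> clock=28. purged={c.com}
Op 20: insert d.com -> 10.0.0.1 (expiry=28+2=30). clock=28
Op 21: insert c.com -> 10.0.0.2 (expiry=28+3=31). clock=28
lookup b.com: not in cache (expired or never inserted)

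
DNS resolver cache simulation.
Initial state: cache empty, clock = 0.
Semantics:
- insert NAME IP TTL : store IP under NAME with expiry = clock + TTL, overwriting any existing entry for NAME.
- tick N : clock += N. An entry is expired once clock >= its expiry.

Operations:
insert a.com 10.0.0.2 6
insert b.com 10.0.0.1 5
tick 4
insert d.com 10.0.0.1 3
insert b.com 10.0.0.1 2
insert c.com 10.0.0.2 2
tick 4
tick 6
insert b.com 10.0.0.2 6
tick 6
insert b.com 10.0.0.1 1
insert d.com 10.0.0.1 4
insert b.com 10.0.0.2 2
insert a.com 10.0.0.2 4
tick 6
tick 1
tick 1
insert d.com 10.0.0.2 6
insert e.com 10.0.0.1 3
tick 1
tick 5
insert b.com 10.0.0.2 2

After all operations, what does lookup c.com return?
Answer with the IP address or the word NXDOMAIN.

Op 1: insert a.com -> 10.0.0.2 (expiry=0+6=6). clock=0
Op 2: insert b.com -> 10.0.0.1 (expiry=0+5=5). clock=0
Op 3: tick 4 -> clock=4.
Op 4: insert d.com -> 10.0.0.1 (expiry=4+3=7). clock=4
Op 5: insert b.com -> 10.0.0.1 (expiry=4+2=6). clock=4
Op 6: insert c.com -> 10.0.0.2 (expiry=4+2=6). clock=4
Op 7: tick 4 -> clock=8. purged={a.com,b.com,c.com,d.com}
Op 8: tick 6 -> clock=14.
Op 9: insert b.com -> 10.0.0.2 (expiry=14+6=20). clock=14
Op 10: tick 6 -> clock=20. purged={b.com}
Op 11: insert b.com -> 10.0.0.1 (expiry=20+1=21). clock=20
Op 12: insert d.com -> 10.0.0.1 (expiry=20+4=24). clock=20
Op 13: insert b.com -> 10.0.0.2 (expiry=20+2=22). clock=20
Op 14: insert a.com -> 10.0.0.2 (expiry=20+4=24). clock=20
Op 15: tick 6 -> clock=26. purged={a.com,b.com,d.com}
Op 16: tick 1 -> clock=27.
Op 17: tick 1 -> clock=28.
Op 18: insert d.com -> 10.0.0.2 (expiry=28+6=34). clock=28
Op 19: insert e.com -> 10.0.0.1 (expiry=28+3=31). clock=28
Op 20: tick 1 -> clock=29.
Op 21: tick 5 -> clock=34. purged={d.com,e.com}
Op 22: insert b.com -> 10.0.0.2 (expiry=34+2=36). clock=34
lookup c.com: not in cache (expired or never inserted)

Answer: NXDOMAIN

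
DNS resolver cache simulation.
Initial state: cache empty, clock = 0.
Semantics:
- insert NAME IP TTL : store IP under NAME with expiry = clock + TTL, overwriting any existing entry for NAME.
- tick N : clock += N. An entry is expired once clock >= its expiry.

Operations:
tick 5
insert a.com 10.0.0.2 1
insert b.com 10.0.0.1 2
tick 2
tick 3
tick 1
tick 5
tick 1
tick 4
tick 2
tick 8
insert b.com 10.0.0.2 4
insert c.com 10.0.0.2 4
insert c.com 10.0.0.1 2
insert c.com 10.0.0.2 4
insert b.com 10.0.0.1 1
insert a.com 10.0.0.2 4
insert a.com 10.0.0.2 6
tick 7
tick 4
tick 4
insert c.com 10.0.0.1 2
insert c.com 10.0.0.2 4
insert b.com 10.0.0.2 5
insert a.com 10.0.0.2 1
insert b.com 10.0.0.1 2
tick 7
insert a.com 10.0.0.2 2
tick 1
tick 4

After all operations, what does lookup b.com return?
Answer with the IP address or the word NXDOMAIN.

Answer: NXDOMAIN

Derivation:
Op 1: tick 5 -> clock=5.
Op 2: insert a.com -> 10.0.0.2 (expiry=5+1=6). clock=5
Op 3: insert b.com -> 10.0.0.1 (expiry=5+2=7). clock=5
Op 4: tick 2 -> clock=7. purged={a.com,b.com}
Op 5: tick 3 -> clock=10.
Op 6: tick 1 -> clock=11.
Op 7: tick 5 -> clock=16.
Op 8: tick 1 -> clock=17.
Op 9: tick 4 -> clock=21.
Op 10: tick 2 -> clock=23.
Op 11: tick 8 -> clock=31.
Op 12: insert b.com -> 10.0.0.2 (expiry=31+4=35). clock=31
Op 13: insert c.com -> 10.0.0.2 (expiry=31+4=35). clock=31
Op 14: insert c.com -> 10.0.0.1 (expiry=31+2=33). clock=31
Op 15: insert c.com -> 10.0.0.2 (expiry=31+4=35). clock=31
Op 16: insert b.com -> 10.0.0.1 (expiry=31+1=32). clock=31
Op 17: insert a.com -> 10.0.0.2 (expiry=31+4=35). clock=31
Op 18: insert a.com -> 10.0.0.2 (expiry=31+6=37). clock=31
Op 19: tick 7 -> clock=38. purged={a.com,b.com,c.com}
Op 20: tick 4 -> clock=42.
Op 21: tick 4 -> clock=46.
Op 22: insert c.com -> 10.0.0.1 (expiry=46+2=48). clock=46
Op 23: insert c.com -> 10.0.0.2 (expiry=46+4=50). clock=46
Op 24: insert b.com -> 10.0.0.2 (expiry=46+5=51). clock=46
Op 25: insert a.com -> 10.0.0.2 (expiry=46+1=47). clock=46
Op 26: insert b.com -> 10.0.0.1 (expiry=46+2=48). clock=46
Op 27: tick 7 -> clock=53. purged={a.com,b.com,c.com}
Op 28: insert a.com -> 10.0.0.2 (expiry=53+2=55). clock=53
Op 29: tick 1 -> clock=54.
Op 30: tick 4 -> clock=58. purged={a.com}
lookup b.com: not in cache (expired or never inserted)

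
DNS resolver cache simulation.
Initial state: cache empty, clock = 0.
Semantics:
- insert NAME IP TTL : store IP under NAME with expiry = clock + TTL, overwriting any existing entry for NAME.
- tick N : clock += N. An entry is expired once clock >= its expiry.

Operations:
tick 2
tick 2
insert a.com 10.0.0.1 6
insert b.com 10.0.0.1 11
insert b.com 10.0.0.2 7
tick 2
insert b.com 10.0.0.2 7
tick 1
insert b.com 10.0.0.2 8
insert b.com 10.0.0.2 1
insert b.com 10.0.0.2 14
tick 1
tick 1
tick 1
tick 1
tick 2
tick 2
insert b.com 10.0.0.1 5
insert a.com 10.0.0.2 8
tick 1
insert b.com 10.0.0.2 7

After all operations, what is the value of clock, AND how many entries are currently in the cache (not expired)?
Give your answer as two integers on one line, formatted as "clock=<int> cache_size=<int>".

Answer: clock=16 cache_size=2

Derivation:
Op 1: tick 2 -> clock=2.
Op 2: tick 2 -> clock=4.
Op 3: insert a.com -> 10.0.0.1 (expiry=4+6=10). clock=4
Op 4: insert b.com -> 10.0.0.1 (expiry=4+11=15). clock=4
Op 5: insert b.com -> 10.0.0.2 (expiry=4+7=11). clock=4
Op 6: tick 2 -> clock=6.
Op 7: insert b.com -> 10.0.0.2 (expiry=6+7=13). clock=6
Op 8: tick 1 -> clock=7.
Op 9: insert b.com -> 10.0.0.2 (expiry=7+8=15). clock=7
Op 10: insert b.com -> 10.0.0.2 (expiry=7+1=8). clock=7
Op 11: insert b.com -> 10.0.0.2 (expiry=7+14=21). clock=7
Op 12: tick 1 -> clock=8.
Op 13: tick 1 -> clock=9.
Op 14: tick 1 -> clock=10. purged={a.com}
Op 15: tick 1 -> clock=11.
Op 16: tick 2 -> clock=13.
Op 17: tick 2 -> clock=15.
Op 18: insert b.com -> 10.0.0.1 (expiry=15+5=20). clock=15
Op 19: insert a.com -> 10.0.0.2 (expiry=15+8=23). clock=15
Op 20: tick 1 -> clock=16.
Op 21: insert b.com -> 10.0.0.2 (expiry=16+7=23). clock=16
Final clock = 16
Final cache (unexpired): {a.com,b.com} -> size=2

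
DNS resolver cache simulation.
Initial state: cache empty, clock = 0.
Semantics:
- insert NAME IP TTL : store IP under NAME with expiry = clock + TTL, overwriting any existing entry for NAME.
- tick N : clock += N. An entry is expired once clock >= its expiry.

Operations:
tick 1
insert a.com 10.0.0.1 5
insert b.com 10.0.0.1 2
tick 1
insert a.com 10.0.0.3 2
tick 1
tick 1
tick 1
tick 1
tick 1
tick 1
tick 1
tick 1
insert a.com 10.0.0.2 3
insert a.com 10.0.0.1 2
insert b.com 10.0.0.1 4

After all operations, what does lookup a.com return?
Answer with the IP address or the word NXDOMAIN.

Answer: 10.0.0.1

Derivation:
Op 1: tick 1 -> clock=1.
Op 2: insert a.com -> 10.0.0.1 (expiry=1+5=6). clock=1
Op 3: insert b.com -> 10.0.0.1 (expiry=1+2=3). clock=1
Op 4: tick 1 -> clock=2.
Op 5: insert a.com -> 10.0.0.3 (expiry=2+2=4). clock=2
Op 6: tick 1 -> clock=3. purged={b.com}
Op 7: tick 1 -> clock=4. purged={a.com}
Op 8: tick 1 -> clock=5.
Op 9: tick 1 -> clock=6.
Op 10: tick 1 -> clock=7.
Op 11: tick 1 -> clock=8.
Op 12: tick 1 -> clock=9.
Op 13: tick 1 -> clock=10.
Op 14: insert a.com -> 10.0.0.2 (expiry=10+3=13). clock=10
Op 15: insert a.com -> 10.0.0.1 (expiry=10+2=12). clock=10
Op 16: insert b.com -> 10.0.0.1 (expiry=10+4=14). clock=10
lookup a.com: present, ip=10.0.0.1 expiry=12 > clock=10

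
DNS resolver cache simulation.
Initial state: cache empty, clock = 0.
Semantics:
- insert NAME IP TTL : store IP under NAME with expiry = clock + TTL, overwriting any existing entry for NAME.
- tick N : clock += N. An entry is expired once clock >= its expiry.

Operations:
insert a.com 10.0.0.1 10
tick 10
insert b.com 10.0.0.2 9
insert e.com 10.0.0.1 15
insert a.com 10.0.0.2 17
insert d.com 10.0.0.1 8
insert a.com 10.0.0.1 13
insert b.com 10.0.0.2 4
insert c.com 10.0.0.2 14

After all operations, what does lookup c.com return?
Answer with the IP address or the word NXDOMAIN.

Answer: 10.0.0.2

Derivation:
Op 1: insert a.com -> 10.0.0.1 (expiry=0+10=10). clock=0
Op 2: tick 10 -> clock=10. purged={a.com}
Op 3: insert b.com -> 10.0.0.2 (expiry=10+9=19). clock=10
Op 4: insert e.com -> 10.0.0.1 (expiry=10+15=25). clock=10
Op 5: insert a.com -> 10.0.0.2 (expiry=10+17=27). clock=10
Op 6: insert d.com -> 10.0.0.1 (expiry=10+8=18). clock=10
Op 7: insert a.com -> 10.0.0.1 (expiry=10+13=23). clock=10
Op 8: insert b.com -> 10.0.0.2 (expiry=10+4=14). clock=10
Op 9: insert c.com -> 10.0.0.2 (expiry=10+14=24). clock=10
lookup c.com: present, ip=10.0.0.2 expiry=24 > clock=10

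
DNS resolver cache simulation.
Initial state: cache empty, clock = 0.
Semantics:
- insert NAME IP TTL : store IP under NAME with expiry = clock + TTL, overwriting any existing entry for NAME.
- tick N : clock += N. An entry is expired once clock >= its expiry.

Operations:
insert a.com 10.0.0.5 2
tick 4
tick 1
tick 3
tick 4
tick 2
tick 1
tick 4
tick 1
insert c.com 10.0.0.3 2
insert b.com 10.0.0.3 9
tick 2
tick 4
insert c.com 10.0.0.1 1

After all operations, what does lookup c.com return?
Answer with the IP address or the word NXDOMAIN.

Op 1: insert a.com -> 10.0.0.5 (expiry=0+2=2). clock=0
Op 2: tick 4 -> clock=4. purged={a.com}
Op 3: tick 1 -> clock=5.
Op 4: tick 3 -> clock=8.
Op 5: tick 4 -> clock=12.
Op 6: tick 2 -> clock=14.
Op 7: tick 1 -> clock=15.
Op 8: tick 4 -> clock=19.
Op 9: tick 1 -> clock=20.
Op 10: insert c.com -> 10.0.0.3 (expiry=20+2=22). clock=20
Op 11: insert b.com -> 10.0.0.3 (expiry=20+9=29). clock=20
Op 12: tick 2 -> clock=22. purged={c.com}
Op 13: tick 4 -> clock=26.
Op 14: insert c.com -> 10.0.0.1 (expiry=26+1=27). clock=26
lookup c.com: present, ip=10.0.0.1 expiry=27 > clock=26

Answer: 10.0.0.1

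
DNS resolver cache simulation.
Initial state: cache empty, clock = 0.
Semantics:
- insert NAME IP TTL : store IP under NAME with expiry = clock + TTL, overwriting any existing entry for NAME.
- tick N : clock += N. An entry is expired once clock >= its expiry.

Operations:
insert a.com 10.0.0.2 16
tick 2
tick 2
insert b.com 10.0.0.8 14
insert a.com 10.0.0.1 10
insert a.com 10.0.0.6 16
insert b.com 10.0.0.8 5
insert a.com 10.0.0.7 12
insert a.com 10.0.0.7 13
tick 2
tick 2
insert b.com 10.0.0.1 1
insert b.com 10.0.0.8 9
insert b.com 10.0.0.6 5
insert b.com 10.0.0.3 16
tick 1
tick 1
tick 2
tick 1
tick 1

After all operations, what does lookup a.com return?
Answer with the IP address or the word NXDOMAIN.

Answer: 10.0.0.7

Derivation:
Op 1: insert a.com -> 10.0.0.2 (expiry=0+16=16). clock=0
Op 2: tick 2 -> clock=2.
Op 3: tick 2 -> clock=4.
Op 4: insert b.com -> 10.0.0.8 (expiry=4+14=18). clock=4
Op 5: insert a.com -> 10.0.0.1 (expiry=4+10=14). clock=4
Op 6: insert a.com -> 10.0.0.6 (expiry=4+16=20). clock=4
Op 7: insert b.com -> 10.0.0.8 (expiry=4+5=9). clock=4
Op 8: insert a.com -> 10.0.0.7 (expiry=4+12=16). clock=4
Op 9: insert a.com -> 10.0.0.7 (expiry=4+13=17). clock=4
Op 10: tick 2 -> clock=6.
Op 11: tick 2 -> clock=8.
Op 12: insert b.com -> 10.0.0.1 (expiry=8+1=9). clock=8
Op 13: insert b.com -> 10.0.0.8 (expiry=8+9=17). clock=8
Op 14: insert b.com -> 10.0.0.6 (expiry=8+5=13). clock=8
Op 15: insert b.com -> 10.0.0.3 (expiry=8+16=24). clock=8
Op 16: tick 1 -> clock=9.
Op 17: tick 1 -> clock=10.
Op 18: tick 2 -> clock=12.
Op 19: tick 1 -> clock=13.
Op 20: tick 1 -> clock=14.
lookup a.com: present, ip=10.0.0.7 expiry=17 > clock=14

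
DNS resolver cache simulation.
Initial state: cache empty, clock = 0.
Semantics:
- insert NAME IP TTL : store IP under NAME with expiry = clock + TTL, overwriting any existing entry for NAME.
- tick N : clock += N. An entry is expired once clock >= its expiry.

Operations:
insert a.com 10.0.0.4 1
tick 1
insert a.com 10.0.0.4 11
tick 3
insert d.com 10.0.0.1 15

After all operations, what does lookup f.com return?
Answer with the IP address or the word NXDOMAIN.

Answer: NXDOMAIN

Derivation:
Op 1: insert a.com -> 10.0.0.4 (expiry=0+1=1). clock=0
Op 2: tick 1 -> clock=1. purged={a.com}
Op 3: insert a.com -> 10.0.0.4 (expiry=1+11=12). clock=1
Op 4: tick 3 -> clock=4.
Op 5: insert d.com -> 10.0.0.1 (expiry=4+15=19). clock=4
lookup f.com: not in cache (expired or never inserted)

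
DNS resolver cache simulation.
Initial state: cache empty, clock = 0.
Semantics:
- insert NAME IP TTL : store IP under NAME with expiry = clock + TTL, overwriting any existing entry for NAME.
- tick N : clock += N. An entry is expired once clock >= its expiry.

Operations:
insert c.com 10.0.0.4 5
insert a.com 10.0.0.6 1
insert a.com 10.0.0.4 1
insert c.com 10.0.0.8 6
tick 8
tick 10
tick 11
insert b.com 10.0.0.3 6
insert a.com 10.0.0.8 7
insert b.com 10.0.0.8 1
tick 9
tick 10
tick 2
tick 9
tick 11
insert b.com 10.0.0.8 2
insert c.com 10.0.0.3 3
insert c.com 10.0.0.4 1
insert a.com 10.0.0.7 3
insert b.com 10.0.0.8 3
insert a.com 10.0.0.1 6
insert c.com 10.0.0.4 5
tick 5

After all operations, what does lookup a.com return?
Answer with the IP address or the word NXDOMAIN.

Op 1: insert c.com -> 10.0.0.4 (expiry=0+5=5). clock=0
Op 2: insert a.com -> 10.0.0.6 (expiry=0+1=1). clock=0
Op 3: insert a.com -> 10.0.0.4 (expiry=0+1=1). clock=0
Op 4: insert c.com -> 10.0.0.8 (expiry=0+6=6). clock=0
Op 5: tick 8 -> clock=8. purged={a.com,c.com}
Op 6: tick 10 -> clock=18.
Op 7: tick 11 -> clock=29.
Op 8: insert b.com -> 10.0.0.3 (expiry=29+6=35). clock=29
Op 9: insert a.com -> 10.0.0.8 (expiry=29+7=36). clock=29
Op 10: insert b.com -> 10.0.0.8 (expiry=29+1=30). clock=29
Op 11: tick 9 -> clock=38. purged={a.com,b.com}
Op 12: tick 10 -> clock=48.
Op 13: tick 2 -> clock=50.
Op 14: tick 9 -> clock=59.
Op 15: tick 11 -> clock=70.
Op 16: insert b.com -> 10.0.0.8 (expiry=70+2=72). clock=70
Op 17: insert c.com -> 10.0.0.3 (expiry=70+3=73). clock=70
Op 18: insert c.com -> 10.0.0.4 (expiry=70+1=71). clock=70
Op 19: insert a.com -> 10.0.0.7 (expiry=70+3=73). clock=70
Op 20: insert b.com -> 10.0.0.8 (expiry=70+3=73). clock=70
Op 21: insert a.com -> 10.0.0.1 (expiry=70+6=76). clock=70
Op 22: insert c.com -> 10.0.0.4 (expiry=70+5=75). clock=70
Op 23: tick 5 -> clock=75. purged={b.com,c.com}
lookup a.com: present, ip=10.0.0.1 expiry=76 > clock=75

Answer: 10.0.0.1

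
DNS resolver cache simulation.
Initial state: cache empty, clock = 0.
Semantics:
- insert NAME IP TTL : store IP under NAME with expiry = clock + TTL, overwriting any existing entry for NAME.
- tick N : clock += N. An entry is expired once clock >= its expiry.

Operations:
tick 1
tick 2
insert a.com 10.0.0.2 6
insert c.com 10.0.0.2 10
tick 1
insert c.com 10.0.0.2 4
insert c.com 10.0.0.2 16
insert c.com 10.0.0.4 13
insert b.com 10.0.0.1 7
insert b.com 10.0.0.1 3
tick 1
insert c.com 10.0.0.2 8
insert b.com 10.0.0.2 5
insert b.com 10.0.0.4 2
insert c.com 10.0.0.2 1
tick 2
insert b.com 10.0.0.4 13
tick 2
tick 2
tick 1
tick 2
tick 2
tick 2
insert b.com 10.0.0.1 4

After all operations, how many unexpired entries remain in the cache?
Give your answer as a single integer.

Op 1: tick 1 -> clock=1.
Op 2: tick 2 -> clock=3.
Op 3: insert a.com -> 10.0.0.2 (expiry=3+6=9). clock=3
Op 4: insert c.com -> 10.0.0.2 (expiry=3+10=13). clock=3
Op 5: tick 1 -> clock=4.
Op 6: insert c.com -> 10.0.0.2 (expiry=4+4=8). clock=4
Op 7: insert c.com -> 10.0.0.2 (expiry=4+16=20). clock=4
Op 8: insert c.com -> 10.0.0.4 (expiry=4+13=17). clock=4
Op 9: insert b.com -> 10.0.0.1 (expiry=4+7=11). clock=4
Op 10: insert b.com -> 10.0.0.1 (expiry=4+3=7). clock=4
Op 11: tick 1 -> clock=5.
Op 12: insert c.com -> 10.0.0.2 (expiry=5+8=13). clock=5
Op 13: insert b.com -> 10.0.0.2 (expiry=5+5=10). clock=5
Op 14: insert b.com -> 10.0.0.4 (expiry=5+2=7). clock=5
Op 15: insert c.com -> 10.0.0.2 (expiry=5+1=6). clock=5
Op 16: tick 2 -> clock=7. purged={b.com,c.com}
Op 17: insert b.com -> 10.0.0.4 (expiry=7+13=20). clock=7
Op 18: tick 2 -> clock=9. purged={a.com}
Op 19: tick 2 -> clock=11.
Op 20: tick 1 -> clock=12.
Op 21: tick 2 -> clock=14.
Op 22: tick 2 -> clock=16.
Op 23: tick 2 -> clock=18.
Op 24: insert b.com -> 10.0.0.1 (expiry=18+4=22). clock=18
Final cache (unexpired): {b.com} -> size=1

Answer: 1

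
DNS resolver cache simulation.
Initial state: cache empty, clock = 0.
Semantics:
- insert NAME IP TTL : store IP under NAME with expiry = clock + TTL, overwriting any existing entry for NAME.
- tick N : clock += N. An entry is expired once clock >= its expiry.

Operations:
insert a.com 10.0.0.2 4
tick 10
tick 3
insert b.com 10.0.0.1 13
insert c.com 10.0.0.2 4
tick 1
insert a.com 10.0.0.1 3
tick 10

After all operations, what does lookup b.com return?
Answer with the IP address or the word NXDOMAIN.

Op 1: insert a.com -> 10.0.0.2 (expiry=0+4=4). clock=0
Op 2: tick 10 -> clock=10. purged={a.com}
Op 3: tick 3 -> clock=13.
Op 4: insert b.com -> 10.0.0.1 (expiry=13+13=26). clock=13
Op 5: insert c.com -> 10.0.0.2 (expiry=13+4=17). clock=13
Op 6: tick 1 -> clock=14.
Op 7: insert a.com -> 10.0.0.1 (expiry=14+3=17). clock=14
Op 8: tick 10 -> clock=24. purged={a.com,c.com}
lookup b.com: present, ip=10.0.0.1 expiry=26 > clock=24

Answer: 10.0.0.1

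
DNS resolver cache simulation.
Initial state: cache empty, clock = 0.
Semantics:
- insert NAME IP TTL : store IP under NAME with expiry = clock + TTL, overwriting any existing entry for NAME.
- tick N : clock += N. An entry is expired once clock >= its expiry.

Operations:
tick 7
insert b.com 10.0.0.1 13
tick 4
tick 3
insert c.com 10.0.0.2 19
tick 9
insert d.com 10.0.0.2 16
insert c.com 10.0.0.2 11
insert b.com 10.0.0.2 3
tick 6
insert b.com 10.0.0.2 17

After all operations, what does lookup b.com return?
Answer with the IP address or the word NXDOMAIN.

Op 1: tick 7 -> clock=7.
Op 2: insert b.com -> 10.0.0.1 (expiry=7+13=20). clock=7
Op 3: tick 4 -> clock=11.
Op 4: tick 3 -> clock=14.
Op 5: insert c.com -> 10.0.0.2 (expiry=14+19=33). clock=14
Op 6: tick 9 -> clock=23. purged={b.com}
Op 7: insert d.com -> 10.0.0.2 (expiry=23+16=39). clock=23
Op 8: insert c.com -> 10.0.0.2 (expiry=23+11=34). clock=23
Op 9: insert b.com -> 10.0.0.2 (expiry=23+3=26). clock=23
Op 10: tick 6 -> clock=29. purged={b.com}
Op 11: insert b.com -> 10.0.0.2 (expiry=29+17=46). clock=29
lookup b.com: present, ip=10.0.0.2 expiry=46 > clock=29

Answer: 10.0.0.2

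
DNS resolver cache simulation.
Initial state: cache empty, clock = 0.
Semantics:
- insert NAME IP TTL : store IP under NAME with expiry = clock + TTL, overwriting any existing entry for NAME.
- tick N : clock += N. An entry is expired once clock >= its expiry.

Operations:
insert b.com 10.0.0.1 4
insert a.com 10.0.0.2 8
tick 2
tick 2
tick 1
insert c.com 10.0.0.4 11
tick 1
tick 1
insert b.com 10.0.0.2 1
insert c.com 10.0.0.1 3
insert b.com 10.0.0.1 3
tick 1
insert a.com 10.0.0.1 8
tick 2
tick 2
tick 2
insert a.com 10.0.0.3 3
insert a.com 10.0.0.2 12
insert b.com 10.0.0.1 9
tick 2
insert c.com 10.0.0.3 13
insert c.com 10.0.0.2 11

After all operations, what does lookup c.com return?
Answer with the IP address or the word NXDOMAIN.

Op 1: insert b.com -> 10.0.0.1 (expiry=0+4=4). clock=0
Op 2: insert a.com -> 10.0.0.2 (expiry=0+8=8). clock=0
Op 3: tick 2 -> clock=2.
Op 4: tick 2 -> clock=4. purged={b.com}
Op 5: tick 1 -> clock=5.
Op 6: insert c.com -> 10.0.0.4 (expiry=5+11=16). clock=5
Op 7: tick 1 -> clock=6.
Op 8: tick 1 -> clock=7.
Op 9: insert b.com -> 10.0.0.2 (expiry=7+1=8). clock=7
Op 10: insert c.com -> 10.0.0.1 (expiry=7+3=10). clock=7
Op 11: insert b.com -> 10.0.0.1 (expiry=7+3=10). clock=7
Op 12: tick 1 -> clock=8. purged={a.com}
Op 13: insert a.com -> 10.0.0.1 (expiry=8+8=16). clock=8
Op 14: tick 2 -> clock=10. purged={b.com,c.com}
Op 15: tick 2 -> clock=12.
Op 16: tick 2 -> clock=14.
Op 17: insert a.com -> 10.0.0.3 (expiry=14+3=17). clock=14
Op 18: insert a.com -> 10.0.0.2 (expiry=14+12=26). clock=14
Op 19: insert b.com -> 10.0.0.1 (expiry=14+9=23). clock=14
Op 20: tick 2 -> clock=16.
Op 21: insert c.com -> 10.0.0.3 (expiry=16+13=29). clock=16
Op 22: insert c.com -> 10.0.0.2 (expiry=16+11=27). clock=16
lookup c.com: present, ip=10.0.0.2 expiry=27 > clock=16

Answer: 10.0.0.2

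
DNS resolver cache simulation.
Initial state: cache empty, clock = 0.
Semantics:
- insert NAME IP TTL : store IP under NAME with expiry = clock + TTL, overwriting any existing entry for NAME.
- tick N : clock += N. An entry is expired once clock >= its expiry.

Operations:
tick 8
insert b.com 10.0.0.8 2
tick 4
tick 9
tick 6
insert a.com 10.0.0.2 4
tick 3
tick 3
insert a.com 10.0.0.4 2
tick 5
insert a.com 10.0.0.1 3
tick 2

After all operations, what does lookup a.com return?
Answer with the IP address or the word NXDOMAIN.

Answer: 10.0.0.1

Derivation:
Op 1: tick 8 -> clock=8.
Op 2: insert b.com -> 10.0.0.8 (expiry=8+2=10). clock=8
Op 3: tick 4 -> clock=12. purged={b.com}
Op 4: tick 9 -> clock=21.
Op 5: tick 6 -> clock=27.
Op 6: insert a.com -> 10.0.0.2 (expiry=27+4=31). clock=27
Op 7: tick 3 -> clock=30.
Op 8: tick 3 -> clock=33. purged={a.com}
Op 9: insert a.com -> 10.0.0.4 (expiry=33+2=35). clock=33
Op 10: tick 5 -> clock=38. purged={a.com}
Op 11: insert a.com -> 10.0.0.1 (expiry=38+3=41). clock=38
Op 12: tick 2 -> clock=40.
lookup a.com: present, ip=10.0.0.1 expiry=41 > clock=40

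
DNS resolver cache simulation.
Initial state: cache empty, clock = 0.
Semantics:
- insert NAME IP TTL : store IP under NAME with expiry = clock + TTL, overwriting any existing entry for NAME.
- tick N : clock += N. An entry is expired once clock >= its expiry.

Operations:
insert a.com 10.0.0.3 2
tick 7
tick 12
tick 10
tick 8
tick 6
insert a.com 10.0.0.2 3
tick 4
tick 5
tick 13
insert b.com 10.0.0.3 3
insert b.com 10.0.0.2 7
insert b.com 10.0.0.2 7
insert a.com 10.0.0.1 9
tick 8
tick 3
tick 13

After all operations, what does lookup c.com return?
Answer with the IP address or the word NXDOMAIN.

Op 1: insert a.com -> 10.0.0.3 (expiry=0+2=2). clock=0
Op 2: tick 7 -> clock=7. purged={a.com}
Op 3: tick 12 -> clock=19.
Op 4: tick 10 -> clock=29.
Op 5: tick 8 -> clock=37.
Op 6: tick 6 -> clock=43.
Op 7: insert a.com -> 10.0.0.2 (expiry=43+3=46). clock=43
Op 8: tick 4 -> clock=47. purged={a.com}
Op 9: tick 5 -> clock=52.
Op 10: tick 13 -> clock=65.
Op 11: insert b.com -> 10.0.0.3 (expiry=65+3=68). clock=65
Op 12: insert b.com -> 10.0.0.2 (expiry=65+7=72). clock=65
Op 13: insert b.com -> 10.0.0.2 (expiry=65+7=72). clock=65
Op 14: insert a.com -> 10.0.0.1 (expiry=65+9=74). clock=65
Op 15: tick 8 -> clock=73. purged={b.com}
Op 16: tick 3 -> clock=76. purged={a.com}
Op 17: tick 13 -> clock=89.
lookup c.com: not in cache (expired or never inserted)

Answer: NXDOMAIN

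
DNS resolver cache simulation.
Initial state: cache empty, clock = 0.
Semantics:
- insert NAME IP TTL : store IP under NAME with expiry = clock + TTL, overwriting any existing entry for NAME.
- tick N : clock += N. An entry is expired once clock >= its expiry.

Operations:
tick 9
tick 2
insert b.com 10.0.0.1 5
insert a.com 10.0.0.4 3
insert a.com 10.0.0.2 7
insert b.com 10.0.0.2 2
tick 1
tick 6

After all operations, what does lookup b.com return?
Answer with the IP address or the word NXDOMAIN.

Op 1: tick 9 -> clock=9.
Op 2: tick 2 -> clock=11.
Op 3: insert b.com -> 10.0.0.1 (expiry=11+5=16). clock=11
Op 4: insert a.com -> 10.0.0.4 (expiry=11+3=14). clock=11
Op 5: insert a.com -> 10.0.0.2 (expiry=11+7=18). clock=11
Op 6: insert b.com -> 10.0.0.2 (expiry=11+2=13). clock=11
Op 7: tick 1 -> clock=12.
Op 8: tick 6 -> clock=18. purged={a.com,b.com}
lookup b.com: not in cache (expired or never inserted)

Answer: NXDOMAIN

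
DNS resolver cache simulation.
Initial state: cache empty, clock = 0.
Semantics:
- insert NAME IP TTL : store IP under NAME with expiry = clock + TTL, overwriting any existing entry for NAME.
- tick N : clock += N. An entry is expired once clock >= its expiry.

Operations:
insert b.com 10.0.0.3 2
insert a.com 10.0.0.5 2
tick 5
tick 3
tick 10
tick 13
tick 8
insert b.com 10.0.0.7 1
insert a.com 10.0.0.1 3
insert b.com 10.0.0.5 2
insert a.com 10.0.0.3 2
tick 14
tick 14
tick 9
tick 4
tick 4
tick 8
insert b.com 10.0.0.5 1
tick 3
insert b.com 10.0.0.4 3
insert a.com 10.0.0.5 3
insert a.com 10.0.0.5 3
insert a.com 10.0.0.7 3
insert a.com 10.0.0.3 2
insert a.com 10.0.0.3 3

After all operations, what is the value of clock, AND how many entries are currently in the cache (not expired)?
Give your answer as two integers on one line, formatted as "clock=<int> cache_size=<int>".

Op 1: insert b.com -> 10.0.0.3 (expiry=0+2=2). clock=0
Op 2: insert a.com -> 10.0.0.5 (expiry=0+2=2). clock=0
Op 3: tick 5 -> clock=5. purged={a.com,b.com}
Op 4: tick 3 -> clock=8.
Op 5: tick 10 -> clock=18.
Op 6: tick 13 -> clock=31.
Op 7: tick 8 -> clock=39.
Op 8: insert b.com -> 10.0.0.7 (expiry=39+1=40). clock=39
Op 9: insert a.com -> 10.0.0.1 (expiry=39+3=42). clock=39
Op 10: insert b.com -> 10.0.0.5 (expiry=39+2=41). clock=39
Op 11: insert a.com -> 10.0.0.3 (expiry=39+2=41). clock=39
Op 12: tick 14 -> clock=53. purged={a.com,b.com}
Op 13: tick 14 -> clock=67.
Op 14: tick 9 -> clock=76.
Op 15: tick 4 -> clock=80.
Op 16: tick 4 -> clock=84.
Op 17: tick 8 -> clock=92.
Op 18: insert b.com -> 10.0.0.5 (expiry=92+1=93). clock=92
Op 19: tick 3 -> clock=95. purged={b.com}
Op 20: insert b.com -> 10.0.0.4 (expiry=95+3=98). clock=95
Op 21: insert a.com -> 10.0.0.5 (expiry=95+3=98). clock=95
Op 22: insert a.com -> 10.0.0.5 (expiry=95+3=98). clock=95
Op 23: insert a.com -> 10.0.0.7 (expiry=95+3=98). clock=95
Op 24: insert a.com -> 10.0.0.3 (expiry=95+2=97). clock=95
Op 25: insert a.com -> 10.0.0.3 (expiry=95+3=98). clock=95
Final clock = 95
Final cache (unexpired): {a.com,b.com} -> size=2

Answer: clock=95 cache_size=2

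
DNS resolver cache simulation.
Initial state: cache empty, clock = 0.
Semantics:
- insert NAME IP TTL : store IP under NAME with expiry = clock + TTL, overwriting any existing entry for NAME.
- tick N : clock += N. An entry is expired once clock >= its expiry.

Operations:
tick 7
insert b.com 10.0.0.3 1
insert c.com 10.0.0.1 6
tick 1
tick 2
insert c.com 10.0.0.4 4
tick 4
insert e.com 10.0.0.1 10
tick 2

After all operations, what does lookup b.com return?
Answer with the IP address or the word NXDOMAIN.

Op 1: tick 7 -> clock=7.
Op 2: insert b.com -> 10.0.0.3 (expiry=7+1=8). clock=7
Op 3: insert c.com -> 10.0.0.1 (expiry=7+6=13). clock=7
Op 4: tick 1 -> clock=8. purged={b.com}
Op 5: tick 2 -> clock=10.
Op 6: insert c.com -> 10.0.0.4 (expiry=10+4=14). clock=10
Op 7: tick 4 -> clock=14. purged={c.com}
Op 8: insert e.com -> 10.0.0.1 (expiry=14+10=24). clock=14
Op 9: tick 2 -> clock=16.
lookup b.com: not in cache (expired or never inserted)

Answer: NXDOMAIN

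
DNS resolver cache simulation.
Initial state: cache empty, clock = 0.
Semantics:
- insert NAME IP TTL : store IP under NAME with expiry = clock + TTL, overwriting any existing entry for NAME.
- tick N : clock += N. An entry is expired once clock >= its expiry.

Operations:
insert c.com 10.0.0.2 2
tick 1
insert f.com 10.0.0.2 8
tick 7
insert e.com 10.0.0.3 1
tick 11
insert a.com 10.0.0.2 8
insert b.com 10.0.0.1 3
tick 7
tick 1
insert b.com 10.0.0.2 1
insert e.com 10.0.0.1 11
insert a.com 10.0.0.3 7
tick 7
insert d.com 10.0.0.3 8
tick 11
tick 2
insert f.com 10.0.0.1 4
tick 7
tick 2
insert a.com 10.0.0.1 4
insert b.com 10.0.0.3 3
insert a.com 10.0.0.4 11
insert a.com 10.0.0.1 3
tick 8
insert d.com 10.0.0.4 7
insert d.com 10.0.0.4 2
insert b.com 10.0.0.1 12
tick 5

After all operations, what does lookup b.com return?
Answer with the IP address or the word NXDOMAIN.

Op 1: insert c.com -> 10.0.0.2 (expiry=0+2=2). clock=0
Op 2: tick 1 -> clock=1.
Op 3: insert f.com -> 10.0.0.2 (expiry=1+8=9). clock=1
Op 4: tick 7 -> clock=8. purged={c.com}
Op 5: insert e.com -> 10.0.0.3 (expiry=8+1=9). clock=8
Op 6: tick 11 -> clock=19. purged={e.com,f.com}
Op 7: insert a.com -> 10.0.0.2 (expiry=19+8=27). clock=19
Op 8: insert b.com -> 10.0.0.1 (expiry=19+3=22). clock=19
Op 9: tick 7 -> clock=26. purged={b.com}
Op 10: tick 1 -> clock=27. purged={a.com}
Op 11: insert b.com -> 10.0.0.2 (expiry=27+1=28). clock=27
Op 12: insert e.com -> 10.0.0.1 (expiry=27+11=38). clock=27
Op 13: insert a.com -> 10.0.0.3 (expiry=27+7=34). clock=27
Op 14: tick 7 -> clock=34. purged={a.com,b.com}
Op 15: insert d.com -> 10.0.0.3 (expiry=34+8=42). clock=34
Op 16: tick 11 -> clock=45. purged={d.com,e.com}
Op 17: tick 2 -> clock=47.
Op 18: insert f.com -> 10.0.0.1 (expiry=47+4=51). clock=47
Op 19: tick 7 -> clock=54. purged={f.com}
Op 20: tick 2 -> clock=56.
Op 21: insert a.com -> 10.0.0.1 (expiry=56+4=60). clock=56
Op 22: insert b.com -> 10.0.0.3 (expiry=56+3=59). clock=56
Op 23: insert a.com -> 10.0.0.4 (expiry=56+11=67). clock=56
Op 24: insert a.com -> 10.0.0.1 (expiry=56+3=59). clock=56
Op 25: tick 8 -> clock=64. purged={a.com,b.com}
Op 26: insert d.com -> 10.0.0.4 (expiry=64+7=71). clock=64
Op 27: insert d.com -> 10.0.0.4 (expiry=64+2=66). clock=64
Op 28: insert b.com -> 10.0.0.1 (expiry=64+12=76). clock=64
Op 29: tick 5 -> clock=69. purged={d.com}
lookup b.com: present, ip=10.0.0.1 expiry=76 > clock=69

Answer: 10.0.0.1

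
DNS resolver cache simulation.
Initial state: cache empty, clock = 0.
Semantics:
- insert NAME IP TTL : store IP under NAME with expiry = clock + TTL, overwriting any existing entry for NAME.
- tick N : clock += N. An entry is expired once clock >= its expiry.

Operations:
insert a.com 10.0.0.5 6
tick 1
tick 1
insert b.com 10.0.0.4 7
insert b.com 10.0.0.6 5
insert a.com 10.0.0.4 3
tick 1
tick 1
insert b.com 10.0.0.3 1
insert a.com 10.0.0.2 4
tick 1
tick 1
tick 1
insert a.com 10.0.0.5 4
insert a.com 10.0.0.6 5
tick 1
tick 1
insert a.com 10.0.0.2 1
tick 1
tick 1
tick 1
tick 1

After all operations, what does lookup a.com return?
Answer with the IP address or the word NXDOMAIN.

Op 1: insert a.com -> 10.0.0.5 (expiry=0+6=6). clock=0
Op 2: tick 1 -> clock=1.
Op 3: tick 1 -> clock=2.
Op 4: insert b.com -> 10.0.0.4 (expiry=2+7=9). clock=2
Op 5: insert b.com -> 10.0.0.6 (expiry=2+5=7). clock=2
Op 6: insert a.com -> 10.0.0.4 (expiry=2+3=5). clock=2
Op 7: tick 1 -> clock=3.
Op 8: tick 1 -> clock=4.
Op 9: insert b.com -> 10.0.0.3 (expiry=4+1=5). clock=4
Op 10: insert a.com -> 10.0.0.2 (expiry=4+4=8). clock=4
Op 11: tick 1 -> clock=5. purged={b.com}
Op 12: tick 1 -> clock=6.
Op 13: tick 1 -> clock=7.
Op 14: insert a.com -> 10.0.0.5 (expiry=7+4=11). clock=7
Op 15: insert a.com -> 10.0.0.6 (expiry=7+5=12). clock=7
Op 16: tick 1 -> clock=8.
Op 17: tick 1 -> clock=9.
Op 18: insert a.com -> 10.0.0.2 (expiry=9+1=10). clock=9
Op 19: tick 1 -> clock=10. purged={a.com}
Op 20: tick 1 -> clock=11.
Op 21: tick 1 -> clock=12.
Op 22: tick 1 -> clock=13.
lookup a.com: not in cache (expired or never inserted)

Answer: NXDOMAIN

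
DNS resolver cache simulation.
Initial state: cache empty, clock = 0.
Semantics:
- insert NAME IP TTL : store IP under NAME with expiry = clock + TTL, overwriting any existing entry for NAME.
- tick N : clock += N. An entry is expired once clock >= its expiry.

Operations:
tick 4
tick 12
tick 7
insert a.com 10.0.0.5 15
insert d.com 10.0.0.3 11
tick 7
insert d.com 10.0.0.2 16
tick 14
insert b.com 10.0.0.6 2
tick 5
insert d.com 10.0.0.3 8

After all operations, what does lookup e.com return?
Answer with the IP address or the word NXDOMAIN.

Answer: NXDOMAIN

Derivation:
Op 1: tick 4 -> clock=4.
Op 2: tick 12 -> clock=16.
Op 3: tick 7 -> clock=23.
Op 4: insert a.com -> 10.0.0.5 (expiry=23+15=38). clock=23
Op 5: insert d.com -> 10.0.0.3 (expiry=23+11=34). clock=23
Op 6: tick 7 -> clock=30.
Op 7: insert d.com -> 10.0.0.2 (expiry=30+16=46). clock=30
Op 8: tick 14 -> clock=44. purged={a.com}
Op 9: insert b.com -> 10.0.0.6 (expiry=44+2=46). clock=44
Op 10: tick 5 -> clock=49. purged={b.com,d.com}
Op 11: insert d.com -> 10.0.0.3 (expiry=49+8=57). clock=49
lookup e.com: not in cache (expired or never inserted)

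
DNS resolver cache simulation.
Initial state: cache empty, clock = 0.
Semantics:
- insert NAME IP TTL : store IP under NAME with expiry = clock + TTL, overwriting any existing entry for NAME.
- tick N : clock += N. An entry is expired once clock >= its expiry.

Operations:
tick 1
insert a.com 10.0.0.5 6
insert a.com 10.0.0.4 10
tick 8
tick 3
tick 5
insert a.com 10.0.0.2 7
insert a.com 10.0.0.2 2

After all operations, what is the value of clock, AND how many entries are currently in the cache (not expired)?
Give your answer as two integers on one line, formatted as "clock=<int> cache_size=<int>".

Answer: clock=17 cache_size=1

Derivation:
Op 1: tick 1 -> clock=1.
Op 2: insert a.com -> 10.0.0.5 (expiry=1+6=7). clock=1
Op 3: insert a.com -> 10.0.0.4 (expiry=1+10=11). clock=1
Op 4: tick 8 -> clock=9.
Op 5: tick 3 -> clock=12. purged={a.com}
Op 6: tick 5 -> clock=17.
Op 7: insert a.com -> 10.0.0.2 (expiry=17+7=24). clock=17
Op 8: insert a.com -> 10.0.0.2 (expiry=17+2=19). clock=17
Final clock = 17
Final cache (unexpired): {a.com} -> size=1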